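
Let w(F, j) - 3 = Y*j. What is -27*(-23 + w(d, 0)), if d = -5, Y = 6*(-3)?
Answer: 540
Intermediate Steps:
Y = -18
w(F, j) = 3 - 18*j
-27*(-23 + w(d, 0)) = -27*(-23 + (3 - 18*0)) = -27*(-23 + (3 + 0)) = -27*(-23 + 3) = -27*(-20) = 540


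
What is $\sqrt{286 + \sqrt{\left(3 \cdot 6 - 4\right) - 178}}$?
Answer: $\sqrt{286 + 2 i \sqrt{41}} \approx 16.916 + 0.3785 i$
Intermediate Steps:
$\sqrt{286 + \sqrt{\left(3 \cdot 6 - 4\right) - 178}} = \sqrt{286 + \sqrt{\left(18 - 4\right) - 178}} = \sqrt{286 + \sqrt{14 - 178}} = \sqrt{286 + \sqrt{-164}} = \sqrt{286 + 2 i \sqrt{41}}$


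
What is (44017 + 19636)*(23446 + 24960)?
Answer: 3081187118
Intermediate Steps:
(44017 + 19636)*(23446 + 24960) = 63653*48406 = 3081187118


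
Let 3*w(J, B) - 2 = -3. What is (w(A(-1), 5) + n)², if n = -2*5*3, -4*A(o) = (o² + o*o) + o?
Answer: 8281/9 ≈ 920.11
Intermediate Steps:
A(o) = -o²/2 - o/4 (A(o) = -((o² + o*o) + o)/4 = -((o² + o²) + o)/4 = -(2*o² + o)/4 = -(o + 2*o²)/4 = -o²/2 - o/4)
w(J, B) = -⅓ (w(J, B) = ⅔ + (⅓)*(-3) = ⅔ - 1 = -⅓)
n = -30 (n = -10*3 = -30)
(w(A(-1), 5) + n)² = (-⅓ - 30)² = (-91/3)² = 8281/9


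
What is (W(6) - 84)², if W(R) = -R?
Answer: 8100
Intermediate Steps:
(W(6) - 84)² = (-1*6 - 84)² = (-6 - 84)² = (-90)² = 8100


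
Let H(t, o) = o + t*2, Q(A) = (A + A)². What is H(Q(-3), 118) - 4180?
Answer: -3990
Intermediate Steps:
Q(A) = 4*A² (Q(A) = (2*A)² = 4*A²)
H(t, o) = o + 2*t
H(Q(-3), 118) - 4180 = (118 + 2*(4*(-3)²)) - 4180 = (118 + 2*(4*9)) - 4180 = (118 + 2*36) - 4180 = (118 + 72) - 4180 = 190 - 4180 = -3990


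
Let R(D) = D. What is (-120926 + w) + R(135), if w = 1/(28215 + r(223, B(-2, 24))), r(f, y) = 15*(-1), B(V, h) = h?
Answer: -3406306199/28200 ≈ -1.2079e+5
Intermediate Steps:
r(f, y) = -15
w = 1/28200 (w = 1/(28215 - 15) = 1/28200 ≈ 3.5461e-5)
(-120926 + w) + R(135) = (-120926 + 1/28200) + 135 = -3410113199/28200 + 135 = -3406306199/28200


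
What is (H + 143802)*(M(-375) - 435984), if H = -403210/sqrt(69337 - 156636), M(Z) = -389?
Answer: -62751310146 - 175949957330*I*sqrt(87299)/87299 ≈ -6.2751e+10 - 5.955e+8*I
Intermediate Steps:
H = 403210*I*sqrt(87299)/87299 (H = -403210*(-I*sqrt(87299)/87299) = -(-403210)*I*sqrt(87299)/87299 = 403210*I*sqrt(87299)/87299 ≈ 1364.7*I)
(H + 143802)*(M(-375) - 435984) = (403210*I*sqrt(87299)/87299 + 143802)*(-389 - 435984) = (143802 + 403210*I*sqrt(87299)/87299)*(-436373) = -62751310146 - 175949957330*I*sqrt(87299)/87299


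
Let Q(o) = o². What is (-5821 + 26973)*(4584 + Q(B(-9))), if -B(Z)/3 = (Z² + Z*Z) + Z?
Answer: 4553285280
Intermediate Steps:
B(Z) = -6*Z² - 3*Z (B(Z) = -3*((Z² + Z*Z) + Z) = -3*((Z² + Z²) + Z) = -3*(2*Z² + Z) = -3*(Z + 2*Z²) = -6*Z² - 3*Z)
(-5821 + 26973)*(4584 + Q(B(-9))) = (-5821 + 26973)*(4584 + (-3*(-9)*(1 + 2*(-9)))²) = 21152*(4584 + (-3*(-9)*(1 - 18))²) = 21152*(4584 + (-3*(-9)*(-17))²) = 21152*(4584 + (-459)²) = 21152*(4584 + 210681) = 21152*215265 = 4553285280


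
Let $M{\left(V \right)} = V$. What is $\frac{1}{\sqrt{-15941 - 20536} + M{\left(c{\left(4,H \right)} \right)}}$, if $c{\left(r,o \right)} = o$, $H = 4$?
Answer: $\frac{4}{36493} - \frac{3 i \sqrt{4053}}{36493} \approx 0.00010961 - 0.0052336 i$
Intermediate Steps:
$\frac{1}{\sqrt{-15941 - 20536} + M{\left(c{\left(4,H \right)} \right)}} = \frac{1}{\sqrt{-15941 - 20536} + 4} = \frac{1}{\sqrt{-36477} + 4} = \frac{1}{3 i \sqrt{4053} + 4} = \frac{1}{4 + 3 i \sqrt{4053}}$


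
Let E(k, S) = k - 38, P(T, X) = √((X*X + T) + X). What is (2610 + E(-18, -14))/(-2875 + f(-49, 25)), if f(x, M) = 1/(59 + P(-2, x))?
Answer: -4152249782/4674041313 + 6385*√94/4674041313 ≈ -0.88835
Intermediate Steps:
P(T, X) = √(T + X + X²) (P(T, X) = √((X² + T) + X) = √((T + X²) + X) = √(T + X + X²))
f(x, M) = 1/(59 + √(-2 + x + x²))
E(k, S) = -38 + k
(2610 + E(-18, -14))/(-2875 + f(-49, 25)) = (2610 + (-38 - 18))/(-2875 + 1/(59 + √(-2 - 49 + (-49)²))) = (2610 - 56)/(-2875 + 1/(59 + √(-2 - 49 + 2401))) = 2554/(-2875 + 1/(59 + √2350)) = 2554/(-2875 + 1/(59 + 5*√94))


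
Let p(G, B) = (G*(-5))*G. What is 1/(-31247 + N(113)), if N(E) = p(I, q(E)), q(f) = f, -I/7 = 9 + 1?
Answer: -1/55747 ≈ -1.7938e-5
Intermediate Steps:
I = -70 (I = -7*(9 + 1) = -7*10 = -70)
p(G, B) = -5*G² (p(G, B) = (-5*G)*G = -5*G²)
N(E) = -24500 (N(E) = -5*(-70)² = -5*4900 = -24500)
1/(-31247 + N(113)) = 1/(-31247 - 24500) = 1/(-55747) = -1/55747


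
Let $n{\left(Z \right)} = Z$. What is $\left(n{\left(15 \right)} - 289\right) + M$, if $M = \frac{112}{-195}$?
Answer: $- \frac{53542}{195} \approx -274.57$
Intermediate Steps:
$M = - \frac{112}{195}$ ($M = 112 \left(- \frac{1}{195}\right) = - \frac{112}{195} \approx -0.57436$)
$\left(n{\left(15 \right)} - 289\right) + M = \left(15 - 289\right) - \frac{112}{195} = -274 - \frac{112}{195} = - \frac{53542}{195}$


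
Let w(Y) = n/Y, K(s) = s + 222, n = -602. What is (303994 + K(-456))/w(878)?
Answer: -133350640/301 ≈ -4.4303e+5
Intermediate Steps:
K(s) = 222 + s
w(Y) = -602/Y
(303994 + K(-456))/w(878) = (303994 + (222 - 456))/((-602/878)) = (303994 - 234)/((-602*1/878)) = 303760/(-301/439) = 303760*(-439/301) = -133350640/301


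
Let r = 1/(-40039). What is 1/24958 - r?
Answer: 64997/999293362 ≈ 6.5043e-5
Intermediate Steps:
r = -1/40039 ≈ -2.4976e-5
1/24958 - r = 1/24958 - 1*(-1/40039) = 1/24958 + 1/40039 = 64997/999293362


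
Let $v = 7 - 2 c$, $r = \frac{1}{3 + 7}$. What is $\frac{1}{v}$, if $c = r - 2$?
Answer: $\frac{5}{54} \approx 0.092593$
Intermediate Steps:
$r = \frac{1}{10} \approx 0.1$
$c = - \frac{19}{10}$ ($c = \frac{1}{10} - 2 = - \frac{19}{10} \approx -1.9$)
$v = \frac{54}{5}$ ($v = 7 - - \frac{19}{5} = 7 + \frac{19}{5} = \frac{54}{5} \approx 10.8$)
$\frac{1}{v} = \frac{1}{\frac{54}{5}} = \frac{5}{54}$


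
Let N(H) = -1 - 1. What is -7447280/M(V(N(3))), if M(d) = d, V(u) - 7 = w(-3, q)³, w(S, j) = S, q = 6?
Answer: 372364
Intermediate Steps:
N(H) = -2
V(u) = -20 (V(u) = 7 + (-3)³ = 7 - 27 = -20)
-7447280/M(V(N(3))) = -7447280/(-20) = -7447280*(-1/20) = 372364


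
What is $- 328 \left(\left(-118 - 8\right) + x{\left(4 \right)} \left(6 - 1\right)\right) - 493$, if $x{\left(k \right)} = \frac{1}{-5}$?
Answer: $41163$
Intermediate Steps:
$x{\left(k \right)} = - \frac{1}{5}$
$- 328 \left(\left(-118 - 8\right) + x{\left(4 \right)} \left(6 - 1\right)\right) - 493 = - 328 \left(\left(-118 - 8\right) - \frac{6 - 1}{5}\right) - 493 = - 328 \left(-126 - 1\right) - 493 = \left(-328\right) \left(-127\right) - 493 = 41656 - 493 = 41163$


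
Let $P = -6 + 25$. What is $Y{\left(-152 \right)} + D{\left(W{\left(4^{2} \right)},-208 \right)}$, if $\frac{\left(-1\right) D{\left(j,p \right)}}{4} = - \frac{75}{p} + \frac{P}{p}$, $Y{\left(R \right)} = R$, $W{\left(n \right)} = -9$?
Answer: $- \frac{1990}{13} \approx -153.08$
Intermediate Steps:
$P = 19$
$D{\left(j,p \right)} = \frac{224}{p}$ ($D{\left(j,p \right)} = - 4 \left(- \frac{75}{p} + \frac{19}{p}\right) = - 4 \left(- \frac{56}{p}\right) = \frac{224}{p}$)
$Y{\left(-152 \right)} + D{\left(W{\left(4^{2} \right)},-208 \right)} = -152 + \frac{224}{-208} = -152 + 224 \left(- \frac{1}{208}\right) = -152 - \frac{14}{13} = - \frac{1990}{13}$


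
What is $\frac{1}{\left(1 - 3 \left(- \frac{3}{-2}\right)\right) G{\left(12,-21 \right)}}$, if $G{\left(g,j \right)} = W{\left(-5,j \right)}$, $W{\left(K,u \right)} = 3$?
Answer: $- \frac{2}{21} \approx -0.095238$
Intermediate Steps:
$G{\left(g,j \right)} = 3$
$\frac{1}{\left(1 - 3 \left(- \frac{3}{-2}\right)\right) G{\left(12,-21 \right)}} = \frac{1}{\left(1 - 3 \left(- \frac{3}{-2}\right)\right) 3} = \frac{1}{\left(1 - 3 \left(\left(-3\right) \left(- \frac{1}{2}\right)\right)\right) 3} = \frac{1}{\left(1 - \frac{9}{2}\right) 3} = \frac{1}{\left(- \frac{7}{2}\right) 3} = \frac{1}{- \frac{21}{2}} = - \frac{2}{21}$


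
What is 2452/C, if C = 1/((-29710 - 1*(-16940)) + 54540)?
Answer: 102420040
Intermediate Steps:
C = 1/41770 (C = 1/((-29710 + 16940) + 54540) = 1/(-12770 + 54540) = 1/41770 ≈ 2.3941e-5)
2452/C = 2452/(1/41770) = 2452*41770 = 102420040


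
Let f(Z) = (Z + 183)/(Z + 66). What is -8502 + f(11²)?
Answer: -1589570/187 ≈ -8500.4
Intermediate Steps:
f(Z) = (183 + Z)/(66 + Z)
-8502 + f(11²) = -8502 + (183 + 11²)/(66 + 11²) = -8502 + (183 + 121)/(66 + 121) = -8502 + 304/187 = -1589570/187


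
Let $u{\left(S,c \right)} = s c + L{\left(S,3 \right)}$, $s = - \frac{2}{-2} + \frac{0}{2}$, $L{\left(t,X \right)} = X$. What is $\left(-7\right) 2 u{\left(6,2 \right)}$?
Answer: $-70$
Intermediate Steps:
$s = 1$ ($s = \left(-2\right) \left(- \frac{1}{2}\right) + 0 \cdot \frac{1}{2} = 1 + 0 = 1$)
$u{\left(S,c \right)} = 3 + c$ ($u{\left(S,c \right)} = 1 c + 3 = c + 3 = 3 + c$)
$\left(-7\right) 2 u{\left(6,2 \right)} = \left(-7\right) 2 \left(3 + 2\right) = \left(-14\right) 5 = -70$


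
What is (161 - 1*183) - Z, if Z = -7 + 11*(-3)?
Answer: 18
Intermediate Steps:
Z = -40 (Z = -7 - 33 = -40)
(161 - 1*183) - Z = (161 - 1*183) - 1*(-40) = (161 - 183) + 40 = -22 + 40 = 18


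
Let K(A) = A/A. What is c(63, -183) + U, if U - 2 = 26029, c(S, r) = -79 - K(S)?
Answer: 25951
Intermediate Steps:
K(A) = 1
c(S, r) = -80 (c(S, r) = -79 - 1*1 = -79 - 1 = -80)
U = 26031 (U = 2 + 26029 = 26031)
c(63, -183) + U = -80 + 26031 = 25951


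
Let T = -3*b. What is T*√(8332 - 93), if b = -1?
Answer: 3*√8239 ≈ 272.31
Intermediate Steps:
T = 3 (T = -3*(-1) = 3)
T*√(8332 - 93) = 3*√(8332 - 93) = 3*√8239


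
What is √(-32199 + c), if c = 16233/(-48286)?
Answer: I*√1532121822858/6898 ≈ 179.44*I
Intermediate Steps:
c = -2319/6898 (c = 16233*(-1/48286) = -2319/6898 ≈ -0.33618)
√(-32199 + c) = √(-32199 - 2319/6898) = √(-222111021/6898) = I*√1532121822858/6898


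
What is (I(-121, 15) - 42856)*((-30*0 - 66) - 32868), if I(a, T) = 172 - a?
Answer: 1401769842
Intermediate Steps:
(I(-121, 15) - 42856)*((-30*0 - 66) - 32868) = ((172 - 1*(-121)) - 42856)*((-30*0 - 66) - 32868) = ((172 + 121) - 42856)*((0 - 66) - 32868) = (293 - 42856)*(-66 - 32868) = -42563*(-32934) = 1401769842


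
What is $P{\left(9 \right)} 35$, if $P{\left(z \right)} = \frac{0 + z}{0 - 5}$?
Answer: $-63$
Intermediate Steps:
$P{\left(z \right)} = - \frac{z}{5}$ ($P{\left(z \right)} = \frac{z}{-5} = z \left(- \frac{1}{5}\right) = - \frac{z}{5}$)
$P{\left(9 \right)} 35 = \left(- \frac{1}{5}\right) 9 \cdot 35 = \left(- \frac{9}{5}\right) 35 = -63$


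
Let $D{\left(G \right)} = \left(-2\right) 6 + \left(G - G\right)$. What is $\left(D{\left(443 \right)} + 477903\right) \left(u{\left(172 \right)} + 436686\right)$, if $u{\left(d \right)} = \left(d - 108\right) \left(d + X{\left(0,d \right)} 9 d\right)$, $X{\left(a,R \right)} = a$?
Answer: $213948933354$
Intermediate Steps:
$D{\left(G \right)} = -12$ ($D{\left(G \right)} = -12 + 0 = -12$)
$u{\left(d \right)} = d \left(-108 + d\right)$ ($u{\left(d \right)} = \left(d - 108\right) \left(d + 0 \cdot 9 d\right) = \left(-108 + d\right) \left(d + 0 d\right) = \left(-108 + d\right) \left(d + 0\right) = \left(-108 + d\right) d = d \left(-108 + d\right)$)
$\left(D{\left(443 \right)} + 477903\right) \left(u{\left(172 \right)} + 436686\right) = \left(-12 + 477903\right) \left(172 \left(-108 + 172\right) + 436686\right) = 477891 \left(172 \cdot 64 + 436686\right) = 477891 \left(11008 + 436686\right) = 477891 \cdot 447694 = 213948933354$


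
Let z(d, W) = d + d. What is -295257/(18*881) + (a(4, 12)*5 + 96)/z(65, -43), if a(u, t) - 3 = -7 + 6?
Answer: -6117077/343590 ≈ -17.803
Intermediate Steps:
a(u, t) = 2 (a(u, t) = 3 + (-7 + 6) = 3 - 1 = 2)
z(d, W) = 2*d
-295257/(18*881) + (a(4, 12)*5 + 96)/z(65, -43) = -295257/(18*881) + (2*5 + 96)/((2*65)) = -295257/15858 + (10 + 96)/130 = -295257*1/15858 + 106*(1/130) = -98419/5286 + 53/65 = -6117077/343590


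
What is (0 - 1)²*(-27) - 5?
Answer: -32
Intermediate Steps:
(0 - 1)²*(-27) - 5 = (-1)²*(-27) - 5 = 1*(-27) - 5 = -27 - 5 = -32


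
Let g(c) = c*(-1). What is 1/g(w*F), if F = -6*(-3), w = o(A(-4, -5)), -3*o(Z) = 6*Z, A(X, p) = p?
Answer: -1/180 ≈ -0.0055556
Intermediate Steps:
o(Z) = -2*Z
w = 10 (w = -2*(-5) = 10)
F = 18
g(c) = -c
1/g(w*F) = 1/(-10*18) = 1/(-1*180) = 1/(-180) = -1/180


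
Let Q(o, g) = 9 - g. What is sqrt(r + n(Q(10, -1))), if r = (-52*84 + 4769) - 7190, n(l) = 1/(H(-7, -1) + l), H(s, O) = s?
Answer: I*sqrt(61098)/3 ≈ 82.393*I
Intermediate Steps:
n(l) = 1/(-7 + l)
r = -6789 (r = (-4368 + 4769) - 7190 = 401 - 7190 = -6789)
sqrt(r + n(Q(10, -1))) = sqrt(-6789 + 1/(-7 + (9 - 1*(-1)))) = sqrt(-6789 + 1/(-7 + (9 + 1))) = sqrt(-6789 + 1/(-7 + 10)) = sqrt(-6789 + 1/3) = sqrt(-20366/3) = I*sqrt(61098)/3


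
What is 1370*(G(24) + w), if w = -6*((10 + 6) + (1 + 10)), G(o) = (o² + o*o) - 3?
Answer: 1352190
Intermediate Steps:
G(o) = -3 + 2*o² (G(o) = (o² + o²) - 3 = 2*o² - 3 = -3 + 2*o²)
w = -162 (w = -6*(16 + 11) = -6*27 = -162)
1370*(G(24) + w) = 1370*((-3 + 2*24²) - 162) = 1370*((-3 + 2*576) - 162) = 1370*((-3 + 1152) - 162) = 1370*(1149 - 162) = 1370*987 = 1352190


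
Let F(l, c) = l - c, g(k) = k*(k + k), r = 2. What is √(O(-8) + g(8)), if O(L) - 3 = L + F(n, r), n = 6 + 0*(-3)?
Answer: √127 ≈ 11.269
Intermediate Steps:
n = 6 (n = 6 + 0 = 6)
g(k) = 2*k² (g(k) = k*(2*k) = 2*k²)
O(L) = 7 + L (O(L) = 3 + (L + (6 - 1*2)) = 3 + (L + (6 - 2)) = 3 + (L + 4) = 3 + (4 + L) = 7 + L)
√(O(-8) + g(8)) = √((7 - 8) + 2*8²) = √(-1 + 2*64) = √(-1 + 128) = √127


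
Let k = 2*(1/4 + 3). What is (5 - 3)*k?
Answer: 13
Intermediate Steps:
k = 13/2 (k = 2*(1*(¼) + 3) = 2*(¼ + 3) = 2*(13/4) = 13/2 ≈ 6.5000)
(5 - 3)*k = (5 - 3)*(13/2) = 2*(13/2) = 13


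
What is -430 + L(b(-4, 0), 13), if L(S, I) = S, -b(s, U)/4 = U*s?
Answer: -430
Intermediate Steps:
b(s, U) = -4*U*s
-430 + L(b(-4, 0), 13) = -430 - 4*0*(-4) = -430 + 0 = -430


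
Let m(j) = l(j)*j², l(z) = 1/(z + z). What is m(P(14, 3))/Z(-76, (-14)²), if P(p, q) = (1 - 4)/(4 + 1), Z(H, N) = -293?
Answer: 3/2930 ≈ 0.0010239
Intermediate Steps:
l(z) = 1/(2*z)
P(p, q) = -⅗ (P(p, q) = -3/5 = -3*⅕ = -⅗)
m(j) = j/2 (m(j) = (1/(2*j))*j² = j/2)
m(P(14, 3))/Z(-76, (-14)²) = ((½)*(-⅗))/(-293) = -3/10*(-1/293) = 3/2930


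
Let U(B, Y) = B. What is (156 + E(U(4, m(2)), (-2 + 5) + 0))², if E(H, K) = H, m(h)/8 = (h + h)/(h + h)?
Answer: 25600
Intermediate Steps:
m(h) = 8 (m(h) = 8*((h + h)/(h + h)) = 8*((2*h)/((2*h))) = 8*((2*h)*(1/(2*h))) = 8*1 = 8)
(156 + E(U(4, m(2)), (-2 + 5) + 0))² = (156 + 4)² = 160² = 25600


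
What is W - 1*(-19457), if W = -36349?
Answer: -16892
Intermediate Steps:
W - 1*(-19457) = -36349 - 1*(-19457) = -36349 + 19457 = -16892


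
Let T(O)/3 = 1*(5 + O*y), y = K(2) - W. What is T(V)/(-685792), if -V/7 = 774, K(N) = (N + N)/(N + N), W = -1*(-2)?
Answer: -561/23648 ≈ -0.023723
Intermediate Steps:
W = 2
K(N) = 1 (K(N) = (2*N)/((2*N)) = (2*N)*(1/(2*N)) = 1)
V = -5418 (V = -7*774 = -5418)
y = -1 (y = 1 - 1*2 = 1 - 2 = -1)
T(O) = 15 - 3*O (T(O) = 3*(1*(5 + O*(-1))) = 3*(1*(5 - O)) = 3*(5 - O) = 15 - 3*O)
T(V)/(-685792) = (15 - 3*(-5418))/(-685792) = (15 + 16254)*(-1/685792) = 16269*(-1/685792) = -561/23648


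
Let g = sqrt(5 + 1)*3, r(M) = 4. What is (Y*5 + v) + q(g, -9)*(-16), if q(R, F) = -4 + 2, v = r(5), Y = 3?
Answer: 51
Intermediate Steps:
v = 4
g = 3*sqrt(6) (g = sqrt(6)*3 = 3*sqrt(6) ≈ 7.3485)
q(R, F) = -2
(Y*5 + v) + q(g, -9)*(-16) = (3*5 + 4) - 2*(-16) = (15 + 4) + 32 = 19 + 32 = 51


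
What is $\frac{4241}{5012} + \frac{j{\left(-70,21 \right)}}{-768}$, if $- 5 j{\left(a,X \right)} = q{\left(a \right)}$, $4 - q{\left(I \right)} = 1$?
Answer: $\frac{1358373}{1603840} \approx 0.84695$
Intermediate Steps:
$q{\left(I \right)} = 3$ ($q{\left(I \right)} = 4 - 1 = 3$)
$j{\left(a,X \right)} = - \frac{3}{5}$ ($j{\left(a,X \right)} = \left(- \frac{1}{5}\right) 3 = - \frac{3}{5}$)
$\frac{4241}{5012} + \frac{j{\left(-70,21 \right)}}{-768} = \frac{4241}{5012} - \frac{3}{5 \left(-768\right)} = 4241 \cdot \frac{1}{5012} - - \frac{1}{1280} = \frac{4241}{5012} + \frac{1}{1280} = \frac{1358373}{1603840}$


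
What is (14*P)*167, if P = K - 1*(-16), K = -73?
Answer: -133266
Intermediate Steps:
P = -57 (P = -73 - 1*(-16) = -73 + 16 = -57)
(14*P)*167 = (14*(-57))*167 = -798*167 = -133266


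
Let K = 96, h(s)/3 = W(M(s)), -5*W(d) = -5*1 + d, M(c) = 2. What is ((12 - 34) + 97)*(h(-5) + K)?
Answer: 7335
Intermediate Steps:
W(d) = 1 - d/5 (W(d) = -(-5*1 + d)/5 = -(-5 + d)/5 = 1 - d/5)
h(s) = 9/5 (h(s) = 3*(1 - 1/5*2) = 3*(1 - 2/5) = 3*(3/5) = 9/5)
((12 - 34) + 97)*(h(-5) + K) = ((12 - 34) + 97)*(9/5 + 96) = (-22 + 97)*(489/5) = 75*(489/5) = 7335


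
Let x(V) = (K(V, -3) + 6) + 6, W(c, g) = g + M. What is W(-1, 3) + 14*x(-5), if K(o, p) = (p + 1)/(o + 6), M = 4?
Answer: 147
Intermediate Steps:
W(c, g) = 4 + g (W(c, g) = g + 4 = 4 + g)
K(o, p) = (1 + p)/(6 + o)
x(V) = 12 - 2/(6 + V) (x(V) = ((1 - 3)/(6 + V) + 6) + 6 = (-2/(6 + V) + 6) + 6 = (6 - 2/(6 + V)) + 6 = 12 - 2/(6 + V))
W(-1, 3) + 14*x(-5) = (4 + 3) + 14*(2*(35 + 6*(-5))/(6 - 5)) = 7 + 14*(2*(35 - 30)/1) = 7 + 14*(2*1*5) = 7 + 14*10 = 7 + 140 = 147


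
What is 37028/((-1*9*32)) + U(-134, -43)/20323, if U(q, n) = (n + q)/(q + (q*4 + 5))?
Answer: -125106444571/973065240 ≈ -128.57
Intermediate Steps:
U(q, n) = (n + q)/(5 + 5*q) (U(q, n) = (n + q)/(q + (4*q + 5)) = (n + q)/(q + (5 + 4*q)) = (n + q)/(5 + 5*q))
37028/((-1*9*32)) + U(-134, -43)/20323 = 37028/((-1*9*32)) + ((-43 - 134)/(5*(1 - 134)))/20323 = 37028/((-9*32)) + ((1/5)*(-177)/(-133))*(1/20323) = 37028/(-288) + ((1/5)*(-1/133)*(-177))*(1/20323) = 37028*(-1/288) + (177/665)*(1/20323) = -9257/72 + 177/13514795 = -125106444571/973065240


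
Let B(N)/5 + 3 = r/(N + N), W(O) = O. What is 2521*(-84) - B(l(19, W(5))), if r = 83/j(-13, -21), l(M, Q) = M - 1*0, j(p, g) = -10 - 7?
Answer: -136789439/646 ≈ -2.1175e+5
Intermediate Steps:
j(p, g) = -17
l(M, Q) = M (l(M, Q) = M + 0 = M)
r = -83/17 (r = 83/(-17) = 83*(-1/17) = -83/17 ≈ -4.8824)
B(N) = -15 - 415/(34*N) (B(N) = -15 + 5*(-83/(17*(N + N))) = -15 + 5*(-83*1/(2*N)/17) = -15 + 5*(-83/(34*N)) = -15 - 415/(34*N))
2521*(-84) - B(l(19, W(5))) = 2521*(-84) - (-15 - 415/34/19) = -211764 - (-15 - 415/34*1/19) = -211764 - (-15 - 415/646) = -211764 - 1*(-10105/646) = -211764 + 10105/646 = -136789439/646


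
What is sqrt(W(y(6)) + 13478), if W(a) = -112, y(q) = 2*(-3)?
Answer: sqrt(13366) ≈ 115.61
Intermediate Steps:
y(q) = -6
sqrt(W(y(6)) + 13478) = sqrt(-112 + 13478) = sqrt(13366)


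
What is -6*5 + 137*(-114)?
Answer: -15648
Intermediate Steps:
-6*5 + 137*(-114) = -30 - 15618 = -15648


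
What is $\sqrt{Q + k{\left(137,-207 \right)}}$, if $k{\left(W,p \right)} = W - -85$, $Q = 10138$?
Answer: $2 \sqrt{2590} \approx 101.78$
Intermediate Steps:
$k{\left(W,p \right)} = 85 + W$ ($k{\left(W,p \right)} = W + 85 = 85 + W$)
$\sqrt{Q + k{\left(137,-207 \right)}} = \sqrt{10138 + \left(85 + 137\right)} = \sqrt{10138 + 222} = \sqrt{10360} = 2 \sqrt{2590}$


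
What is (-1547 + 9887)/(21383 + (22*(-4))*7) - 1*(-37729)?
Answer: 783526483/20767 ≈ 37729.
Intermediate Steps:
(-1547 + 9887)/(21383 + (22*(-4))*7) - 1*(-37729) = 8340/(21383 - 88*7) + 37729 = 8340/(21383 - 616) + 37729 = 8340/20767 + 37729 = 783526483/20767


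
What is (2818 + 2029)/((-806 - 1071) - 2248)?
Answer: -4847/4125 ≈ -1.1750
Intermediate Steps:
(2818 + 2029)/((-806 - 1071) - 2248) = 4847/(-1877 - 2248) = 4847/(-4125) = 4847*(-1/4125) = -4847/4125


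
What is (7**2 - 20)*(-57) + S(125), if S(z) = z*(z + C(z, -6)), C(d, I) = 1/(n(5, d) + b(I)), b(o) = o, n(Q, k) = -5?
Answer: 153567/11 ≈ 13961.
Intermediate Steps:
C(d, I) = 1/(-5 + I)
S(z) = z*(-1/11 + z) (S(z) = z*(z + 1/(-5 - 6)) = z*(z + 1/(-11)) = z*(z - 1/11) = z*(-1/11 + z))
(7**2 - 20)*(-57) + S(125) = (7**2 - 20)*(-57) + 125*(-1/11 + 125) = (49 - 20)*(-57) + 125*(1374/11) = 29*(-57) + 171750/11 = -1653 + 171750/11 = 153567/11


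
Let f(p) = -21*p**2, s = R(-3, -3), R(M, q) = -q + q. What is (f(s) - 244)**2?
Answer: 59536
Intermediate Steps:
R(M, q) = 0
s = 0
(f(s) - 244)**2 = (-21*0**2 - 244)**2 = (-21*0 - 244)**2 = (0 - 244)**2 = (-244)**2 = 59536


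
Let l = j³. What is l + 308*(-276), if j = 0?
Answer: -85008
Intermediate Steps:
l = 0 (l = 0³ = 0)
l + 308*(-276) = 0 + 308*(-276) = 0 - 85008 = -85008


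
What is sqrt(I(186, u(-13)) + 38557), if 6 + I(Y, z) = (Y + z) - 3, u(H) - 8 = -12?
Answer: sqrt(38730) ≈ 196.80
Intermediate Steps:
u(H) = -4 (u(H) = 8 - 12 = -4)
I(Y, z) = -9 + Y + z (I(Y, z) = -6 + ((Y + z) - 3) = -6 + (-3 + Y + z) = -9 + Y + z)
sqrt(I(186, u(-13)) + 38557) = sqrt((-9 + 186 - 4) + 38557) = sqrt(173 + 38557) = sqrt(38730)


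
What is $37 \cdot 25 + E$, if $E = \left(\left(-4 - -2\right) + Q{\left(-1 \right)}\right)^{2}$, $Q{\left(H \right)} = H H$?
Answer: $926$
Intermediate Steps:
$Q{\left(H \right)} = H^{2}$
$E = 1$ ($E = \left(\left(-4 - -2\right) + \left(-1\right)^{2}\right)^{2} = \left(\left(-4 + 2\right) + 1\right)^{2} = \left(-2 + 1\right)^{2} = \left(-1\right)^{2} = 1$)
$37 \cdot 25 + E = 37 \cdot 25 + 1 = 925 + 1 = 926$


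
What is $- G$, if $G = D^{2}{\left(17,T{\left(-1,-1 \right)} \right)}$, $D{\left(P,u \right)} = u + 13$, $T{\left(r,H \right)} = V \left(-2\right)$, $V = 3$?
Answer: $-49$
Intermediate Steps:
$T{\left(r,H \right)} = -6$ ($T{\left(r,H \right)} = 3 \left(-2\right) = -6$)
$D{\left(P,u \right)} = 13 + u$
$G = 49$ ($G = \left(13 - 6\right)^{2} = 7^{2} = 49$)
$- G = \left(-1\right) 49 = -49$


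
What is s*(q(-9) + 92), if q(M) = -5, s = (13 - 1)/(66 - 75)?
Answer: -116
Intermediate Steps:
s = -4/3 (s = 12/(-9) = 12*(-⅑) = -4/3 ≈ -1.3333)
s*(q(-9) + 92) = -4*(-5 + 92)/3 = -4/3*87 = -116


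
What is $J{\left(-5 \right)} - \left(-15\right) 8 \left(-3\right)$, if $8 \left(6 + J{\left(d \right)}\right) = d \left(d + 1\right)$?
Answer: $- \frac{727}{2} \approx -363.5$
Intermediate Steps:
$J{\left(d \right)} = -6 + \frac{d \left(1 + d\right)}{8}$ ($J{\left(d \right)} = -6 + \frac{d \left(d + 1\right)}{8} = -6 + \frac{d \left(1 + d\right)}{8}$)
$J{\left(-5 \right)} - \left(-15\right) 8 \left(-3\right) = \left(-6 + \frac{1}{8} \left(-5\right) + \frac{\left(-5\right)^{2}}{8}\right) - \left(-15\right) 8 \left(-3\right) = \left(-6 - \frac{5}{8} + \frac{1}{8} \cdot 25\right) - \left(-120\right) \left(-3\right) = \left(-6 - \frac{5}{8} + \frac{25}{8}\right) - 360 = - \frac{7}{2} - 360 = - \frac{727}{2}$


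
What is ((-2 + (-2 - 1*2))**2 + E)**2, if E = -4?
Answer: 1024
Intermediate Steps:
((-2 + (-2 - 1*2))**2 + E)**2 = ((-2 + (-2 - 1*2))**2 - 4)**2 = ((-2 + (-2 - 2))**2 - 4)**2 = ((-2 - 4)**2 - 4)**2 = ((-6)**2 - 4)**2 = (36 - 4)**2 = 32**2 = 1024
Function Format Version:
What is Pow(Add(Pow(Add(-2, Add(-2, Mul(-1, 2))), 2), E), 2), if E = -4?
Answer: 1024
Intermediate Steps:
Pow(Add(Pow(Add(-2, Add(-2, Mul(-1, 2))), 2), E), 2) = Pow(Add(Pow(Add(-2, Add(-2, Mul(-1, 2))), 2), -4), 2) = Pow(Add(Pow(Add(-2, Add(-2, -2)), 2), -4), 2) = Pow(Add(Pow(Add(-2, -4), 2), -4), 2) = Pow(Add(Pow(-6, 2), -4), 2) = Pow(Add(36, -4), 2) = Pow(32, 2) = 1024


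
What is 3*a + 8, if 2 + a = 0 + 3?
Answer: 11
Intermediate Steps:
a = 1 (a = -2 + (0 + 3) = -2 + 3 = 1)
3*a + 8 = 3*1 + 8 = 3 + 8 = 11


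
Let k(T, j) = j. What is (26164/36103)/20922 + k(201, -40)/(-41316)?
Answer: 118541176/118211800179 ≈ 0.0010028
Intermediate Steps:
(26164/36103)/20922 + k(201, -40)/(-41316) = (26164/36103)/20922 - 40/(-41316) = (26164*(1/36103))*(1/20922) - 40*(-1/41316) = (26164/36103)*(1/20922) + 10/10329 = 13082/377673483 + 10/10329 = 118541176/118211800179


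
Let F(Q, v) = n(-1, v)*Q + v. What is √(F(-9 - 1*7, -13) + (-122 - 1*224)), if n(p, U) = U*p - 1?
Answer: I*√551 ≈ 23.473*I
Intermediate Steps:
n(p, U) = -1 + U*p
F(Q, v) = v + Q*(-1 - v) (F(Q, v) = (-1 + v*(-1))*Q + v = (-1 - v)*Q + v = Q*(-1 - v) + v = v + Q*(-1 - v))
√(F(-9 - 1*7, -13) + (-122 - 1*224)) = √((-13 - (-9 - 1*7) - 1*(-9 - 1*7)*(-13)) + (-122 - 1*224)) = √((-13 - (-9 - 7) - 1*(-9 - 7)*(-13)) + (-122 - 224)) = √((-13 - 1*(-16) - 1*(-16)*(-13)) - 346) = √((-13 + 16 - 208) - 346) = √(-205 - 346) = √(-551) = I*√551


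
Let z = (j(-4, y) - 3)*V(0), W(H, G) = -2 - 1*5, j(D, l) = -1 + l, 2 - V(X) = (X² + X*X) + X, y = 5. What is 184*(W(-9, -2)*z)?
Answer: -2576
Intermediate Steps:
V(X) = 2 - X - 2*X² (V(X) = 2 - ((X² + X*X) + X) = 2 - ((X² + X²) + X) = 2 - (2*X² + X) = 2 - (X + 2*X²) = 2 + (-X - 2*X²) = 2 - X - 2*X²)
W(H, G) = -7 (W(H, G) = -2 - 5 = -7)
z = 2 (z = ((-1 + 5) - 3)*(2 - 1*0 - 2*0²) = (4 - 3)*(2 + 0 - 2*0) = 1*(2 + 0 + 0) = 1*2 = 2)
184*(W(-9, -2)*z) = 184*(-7*2) = 184*(-14) = -2576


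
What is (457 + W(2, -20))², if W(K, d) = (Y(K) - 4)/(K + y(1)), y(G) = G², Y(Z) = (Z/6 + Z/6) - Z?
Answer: 16785409/81 ≈ 2.0723e+5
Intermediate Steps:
Y(Z) = -2*Z/3 (Y(Z) = (Z*(⅙) + Z*(⅙)) - Z = (Z/6 + Z/6) - Z = Z/3 - Z = -2*Z/3)
W(K, d) = (-4 - 2*K/3)/(1 + K) (W(K, d) = (-2*K/3 - 4)/(K + 1²) = (-4 - 2*K/3)/(K + 1) = (-4 - 2*K/3)/(1 + K))
(457 + W(2, -20))² = (457 + 2*(-6 - 1*2)/(3*(1 + 2)))² = (457 + (⅔)*(-6 - 2)/3)² = (457 + (⅔)*(⅓)*(-8))² = (457 - 16/9)² = (4097/9)² = 16785409/81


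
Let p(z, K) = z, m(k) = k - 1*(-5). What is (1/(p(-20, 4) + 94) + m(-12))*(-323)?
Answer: 166991/74 ≈ 2256.6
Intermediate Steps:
m(k) = 5 + k (m(k) = k + 5 = 5 + k)
(1/(p(-20, 4) + 94) + m(-12))*(-323) = (1/(-20 + 94) + (5 - 12))*(-323) = (1/74 - 7)*(-323) = -517/74*(-323) = 166991/74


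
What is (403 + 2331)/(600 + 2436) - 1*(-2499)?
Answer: 3794849/1518 ≈ 2499.9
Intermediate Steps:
(403 + 2331)/(600 + 2436) - 1*(-2499) = 2734/3036 + 2499 = 2734*(1/3036) + 2499 = 1367/1518 + 2499 = 3794849/1518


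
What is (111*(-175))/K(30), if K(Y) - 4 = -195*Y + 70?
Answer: 19425/5776 ≈ 3.3631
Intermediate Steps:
K(Y) = 74 - 195*Y (K(Y) = 4 + (-195*Y + 70) = 4 + (70 - 195*Y) = 74 - 195*Y)
(111*(-175))/K(30) = (111*(-175))/(74 - 195*30) = -19425/(74 - 5850) = -19425/(-5776) = -19425*(-1/5776) = 19425/5776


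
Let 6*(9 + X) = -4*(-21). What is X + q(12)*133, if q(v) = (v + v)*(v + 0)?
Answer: 38309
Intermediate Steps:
q(v) = 2*v**2 (q(v) = (2*v)*v = 2*v**2)
X = 5 (X = -9 + (-4*(-21))/6 = -9 + (1/6)*84 = -9 + 14 = 5)
X + q(12)*133 = 5 + (2*12**2)*133 = 5 + (2*144)*133 = 5 + 288*133 = 5 + 38304 = 38309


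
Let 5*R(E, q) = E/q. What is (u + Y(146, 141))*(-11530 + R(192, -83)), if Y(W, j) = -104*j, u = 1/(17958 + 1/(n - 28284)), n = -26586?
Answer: 69141724508250428652/408922515485 ≈ 1.6908e+8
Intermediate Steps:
R(E, q) = E/(5*q) (R(E, q) = (E/q)/5 = E/(5*q))
u = 54870/985355459 (u = 1/(17958 + 1/(-26586 - 28284)) = 1/(17958 + 1/(-54870)) = 1/(17958 - 1/54870) = 1/(985355459/54870) = 54870/985355459 ≈ 5.5685e-5)
(u + Y(146, 141))*(-11530 + R(192, -83)) = (54870/985355459 - 104*141)*(-11530 + (1/5)*192/(-83)) = (54870/985355459 - 14664)*(-11530 + (1/5)*192*(-1/83)) = -14449252395906*(-11530 - 192/415)/985355459 = -14449252395906/985355459*(-4785142/415) = 69141724508250428652/408922515485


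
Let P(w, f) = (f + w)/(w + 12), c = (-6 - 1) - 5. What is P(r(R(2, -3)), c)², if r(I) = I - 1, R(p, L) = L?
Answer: 4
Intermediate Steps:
c = -12 (c = -7 - 5 = -12)
r(I) = -1 + I
P(w, f) = (f + w)/(12 + w)
P(r(R(2, -3)), c)² = ((-12 + (-1 - 3))/(12 + (-1 - 3)))² = ((-12 - 4)/(12 - 4))² = (-16/8)² = ((⅛)*(-16))² = (-2)² = 4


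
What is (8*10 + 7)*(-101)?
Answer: -8787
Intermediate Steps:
(8*10 + 7)*(-101) = (80 + 7)*(-101) = 87*(-101) = -8787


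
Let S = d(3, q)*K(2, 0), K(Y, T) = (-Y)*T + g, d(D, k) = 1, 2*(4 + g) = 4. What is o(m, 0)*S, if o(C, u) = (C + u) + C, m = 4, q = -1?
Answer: -16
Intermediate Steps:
g = -2 (g = -4 + (½)*4 = -4 + 2 = -2)
o(C, u) = u + 2*C
K(Y, T) = -2 - T*Y (K(Y, T) = (-Y)*T - 2 = -T*Y - 2 = -2 - T*Y)
S = -2 (S = 1*(-2 - 1*0*2) = 1*(-2 + 0) = 1*(-2) = -2)
o(m, 0)*S = (0 + 2*4)*(-2) = (0 + 8)*(-2) = 8*(-2) = -16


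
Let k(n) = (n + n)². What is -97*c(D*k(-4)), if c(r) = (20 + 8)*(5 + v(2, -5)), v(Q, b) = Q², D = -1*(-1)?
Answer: -24444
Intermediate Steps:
k(n) = 4*n² (k(n) = (2*n)² = 4*n²)
D = 1
c(r) = 252 (c(r) = (20 + 8)*(5 + 2²) = 28*(5 + 4) = 28*9 = 252)
-97*c(D*k(-4)) = -97*252 = -24444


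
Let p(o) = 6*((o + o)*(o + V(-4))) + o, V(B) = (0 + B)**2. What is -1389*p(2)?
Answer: -602826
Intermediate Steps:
V(B) = B**2
p(o) = o + 12*o*(16 + o) (p(o) = 6*((o + o)*(o + (-4)**2)) + o = 6*((2*o)*(o + 16)) + o = 6*((2*o)*(16 + o)) + o = 6*(2*o*(16 + o)) + o = 12*o*(16 + o) + o = o + 12*o*(16 + o))
-1389*p(2) = -2778*(193 + 12*2) = -2778*(193 + 24) = -2778*217 = -1389*434 = -602826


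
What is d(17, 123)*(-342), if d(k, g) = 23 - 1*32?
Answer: 3078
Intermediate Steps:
d(k, g) = -9 (d(k, g) = 23 - 32 = -9)
d(17, 123)*(-342) = -9*(-342) = 3078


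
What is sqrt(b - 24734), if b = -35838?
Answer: 2*I*sqrt(15143) ≈ 246.11*I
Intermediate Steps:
sqrt(b - 24734) = sqrt(-35838 - 24734) = sqrt(-60572) = 2*I*sqrt(15143)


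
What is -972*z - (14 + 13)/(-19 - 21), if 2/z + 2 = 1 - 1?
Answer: 38907/40 ≈ 972.67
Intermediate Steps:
z = -1 (z = 2/(-2 + (1 - 1)) = 2/(-2 + 0) = 2/(-2) = 2*(-½) = -1)
-972*z - (14 + 13)/(-19 - 21) = -972*(-1) - (14 + 13)/(-19 - 21) = 972 - 27/(-40) = 972 - 27*(-1)/40 = 972 - 1*(-27/40) = 972 + 27/40 = 38907/40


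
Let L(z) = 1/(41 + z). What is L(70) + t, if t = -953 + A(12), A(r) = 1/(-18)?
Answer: -634729/666 ≈ -953.05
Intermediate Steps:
A(r) = -1/18
t = -17155/18 (t = -953 - 1/18 = -17155/18 ≈ -953.06)
L(70) + t = 1/(41 + 70) - 17155/18 = 1/111 - 17155/18 = -634729/666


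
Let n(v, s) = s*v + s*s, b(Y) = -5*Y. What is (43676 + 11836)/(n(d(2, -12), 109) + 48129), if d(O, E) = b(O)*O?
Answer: 27756/28915 ≈ 0.95992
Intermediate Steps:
d(O, E) = -5*O² (d(O, E) = (-5*O)*O = -5*O²)
n(v, s) = s² + s*v (n(v, s) = s*v + s² = s² + s*v)
(43676 + 11836)/(n(d(2, -12), 109) + 48129) = (43676 + 11836)/(109*(109 - 5*2²) + 48129) = 55512/(109*(109 - 5*4) + 48129) = 55512/(109*(109 - 20) + 48129) = 55512/(109*89 + 48129) = 55512/(9701 + 48129) = 55512/57830 = 55512*(1/57830) = 27756/28915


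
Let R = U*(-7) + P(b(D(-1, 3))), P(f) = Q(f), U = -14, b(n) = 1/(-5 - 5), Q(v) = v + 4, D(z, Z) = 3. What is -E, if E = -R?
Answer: 1019/10 ≈ 101.90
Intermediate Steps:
Q(v) = 4 + v
b(n) = -⅒ (b(n) = 1/(-10) = -⅒)
P(f) = 4 + f
R = 1019/10 (R = -14*(-7) + (4 - ⅒) = 98 + 39/10 = 1019/10 ≈ 101.90)
E = -1019/10 (E = -1*1019/10 = -1019/10 ≈ -101.90)
-E = -1*(-1019/10) = 1019/10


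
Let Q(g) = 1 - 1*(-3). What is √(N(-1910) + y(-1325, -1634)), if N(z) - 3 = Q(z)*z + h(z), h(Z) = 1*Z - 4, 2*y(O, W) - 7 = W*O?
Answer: 7*√87590/2 ≈ 1035.8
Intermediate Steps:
Q(g) = 4 (Q(g) = 1 + 3 = 4)
y(O, W) = 7/2 + O*W/2 (y(O, W) = 7/2 + (W*O)/2 = 7/2 + (O*W)/2 = 7/2 + O*W/2)
h(Z) = -4 + Z (h(Z) = Z - 4 = -4 + Z)
N(z) = -1 + 5*z (N(z) = 3 + (4*z + (-4 + z)) = 3 + (-4 + 5*z) = -1 + 5*z)
√(N(-1910) + y(-1325, -1634)) = √((-1 + 5*(-1910)) + (7/2 + (½)*(-1325)*(-1634))) = √((-1 - 9550) + (7/2 + 1082525)) = √(-9551 + 2165057/2) = √(2145955/2) = 7*√87590/2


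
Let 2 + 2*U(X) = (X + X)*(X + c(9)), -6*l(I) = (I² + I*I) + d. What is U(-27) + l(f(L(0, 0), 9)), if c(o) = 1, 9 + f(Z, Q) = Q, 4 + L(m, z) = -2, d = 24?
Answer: 697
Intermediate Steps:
L(m, z) = -6 (L(m, z) = -4 - 2 = -6)
f(Z, Q) = -9 + Q
l(I) = -4 - I²/3 (l(I) = -((I² + I*I) + 24)/6 = -((I² + I²) + 24)/6 = -(2*I² + 24)/6 = -(24 + 2*I²)/6 = -4 - I²/3)
U(X) = -1 + X*(1 + X) (U(X) = -1 + ((X + X)*(X + 1))/2 = -1 + ((2*X)*(1 + X))/2 = -1 + (2*X*(1 + X))/2 = -1 + X*(1 + X))
U(-27) + l(f(L(0, 0), 9)) = (-1 - 27 + (-27)²) + (-4 - (-9 + 9)²/3) = (-1 - 27 + 729) + (-4 - ⅓*0²) = 701 + (-4 - ⅓*0) = 701 + (-4 + 0) = 701 - 4 = 697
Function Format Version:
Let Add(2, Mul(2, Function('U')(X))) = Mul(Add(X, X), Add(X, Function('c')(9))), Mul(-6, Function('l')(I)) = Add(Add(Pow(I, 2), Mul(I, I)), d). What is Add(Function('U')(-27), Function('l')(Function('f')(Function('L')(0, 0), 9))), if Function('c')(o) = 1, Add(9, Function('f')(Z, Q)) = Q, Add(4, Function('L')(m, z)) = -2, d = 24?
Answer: 697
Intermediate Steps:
Function('L')(m, z) = -6 (Function('L')(m, z) = Add(-4, -2) = -6)
Function('f')(Z, Q) = Add(-9, Q)
Function('l')(I) = Add(-4, Mul(Rational(-1, 3), Pow(I, 2))) (Function('l')(I) = Mul(Rational(-1, 6), Add(Add(Pow(I, 2), Mul(I, I)), 24)) = Mul(Rational(-1, 6), Add(Add(Pow(I, 2), Pow(I, 2)), 24)) = Mul(Rational(-1, 6), Add(Mul(2, Pow(I, 2)), 24)) = Mul(Rational(-1, 6), Add(24, Mul(2, Pow(I, 2)))) = Add(-4, Mul(Rational(-1, 3), Pow(I, 2))))
Function('U')(X) = Add(-1, Mul(X, Add(1, X))) (Function('U')(X) = Add(-1, Mul(Rational(1, 2), Mul(Add(X, X), Add(X, 1)))) = Add(-1, Mul(Rational(1, 2), Mul(Mul(2, X), Add(1, X)))) = Add(-1, Mul(Rational(1, 2), Mul(2, X, Add(1, X)))) = Add(-1, Mul(X, Add(1, X))))
Add(Function('U')(-27), Function('l')(Function('f')(Function('L')(0, 0), 9))) = Add(Add(-1, -27, Pow(-27, 2)), Add(-4, Mul(Rational(-1, 3), Pow(Add(-9, 9), 2)))) = Add(Add(-1, -27, 729), Add(-4, Mul(Rational(-1, 3), Pow(0, 2)))) = Add(701, Add(-4, Mul(Rational(-1, 3), 0))) = Add(701, Add(-4, 0)) = Add(701, -4) = 697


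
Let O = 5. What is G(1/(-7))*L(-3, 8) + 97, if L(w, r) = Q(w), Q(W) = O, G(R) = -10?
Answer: 47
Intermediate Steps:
Q(W) = 5
L(w, r) = 5
G(1/(-7))*L(-3, 8) + 97 = -10*5 + 97 = -50 + 97 = 47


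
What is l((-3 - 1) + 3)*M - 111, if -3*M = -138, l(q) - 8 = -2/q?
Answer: 349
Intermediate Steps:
l(q) = 8 - 2/q
M = 46 (M = -⅓*(-138) = 46)
l((-3 - 1) + 3)*M - 111 = (8 - 2/((-3 - 1) + 3))*46 - 111 = (8 - 2/(-4 + 3))*46 - 111 = (8 - 2/(-1))*46 - 111 = (8 - 2*(-1))*46 - 111 = (8 + 2)*46 - 111 = 10*46 - 111 = 460 - 111 = 349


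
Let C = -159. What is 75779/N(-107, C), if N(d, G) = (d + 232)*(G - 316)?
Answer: -75779/59375 ≈ -1.2763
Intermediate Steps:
N(d, G) = (-316 + G)*(232 + d) (N(d, G) = (232 + d)*(-316 + G) = (-316 + G)*(232 + d))
75779/N(-107, C) = 75779/(-73312 - 316*(-107) + 232*(-159) - 159*(-107)) = 75779/(-73312 + 33812 - 36888 + 17013) = 75779/(-59375) = 75779*(-1/59375) = -75779/59375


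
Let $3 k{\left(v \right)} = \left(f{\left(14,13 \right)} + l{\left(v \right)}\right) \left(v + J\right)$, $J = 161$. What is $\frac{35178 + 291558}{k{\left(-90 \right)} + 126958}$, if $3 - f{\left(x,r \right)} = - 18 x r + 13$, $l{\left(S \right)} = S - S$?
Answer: $\frac{122526}{76595} \approx 1.5997$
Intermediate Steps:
$l{\left(S \right)} = 0$
$f{\left(x,r \right)} = -10 + 18 r x$ ($f{\left(x,r \right)} = 3 - \left(- 18 x r + 13\right) = 3 - \left(- 18 r x + 13\right) = 3 - \left(13 - 18 r x\right) = 3 + \left(-13 + 18 r x\right) = -10 + 18 r x$)
$k{\left(v \right)} = \frac{525826}{3} + \frac{3266 v}{3}$ ($k{\left(v \right)} = \frac{\left(\left(-10 + 18 \cdot 13 \cdot 14\right) + 0\right) \left(v + 161\right)}{3} = \frac{\left(\left(-10 + 3276\right) + 0\right) \left(161 + v\right)}{3} = \frac{\left(3266 + 0\right) \left(161 + v\right)}{3} = \frac{3266 \left(161 + v\right)}{3} = \frac{525826 + 3266 v}{3} = \frac{525826}{3} + \frac{3266 v}{3}$)
$\frac{35178 + 291558}{k{\left(-90 \right)} + 126958} = \frac{35178 + 291558}{\left(\frac{525826}{3} + \frac{3266}{3} \left(-90\right)\right) + 126958} = \frac{326736}{\left(\frac{525826}{3} - 97980\right) + 126958} = \frac{326736}{\frac{231886}{3} + 126958} = \frac{326736}{\frac{612760}{3}} = 326736 \cdot \frac{3}{612760} = \frac{122526}{76595}$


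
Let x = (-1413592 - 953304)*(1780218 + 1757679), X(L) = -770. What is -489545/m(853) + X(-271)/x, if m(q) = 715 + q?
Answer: -67906319435635/217502188512 ≈ -312.21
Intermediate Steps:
x = -8373834257712 (x = -2366896*3537897 = -8373834257712)
-489545/m(853) + X(-271)/x = -489545/(715 + 853) - 770/(-8373834257712) = -489545/1568 - 770*(-1/8373834257712) = -489545*1/1568 + 5/54375547128 = -69935/224 + 5/54375547128 = -67906319435635/217502188512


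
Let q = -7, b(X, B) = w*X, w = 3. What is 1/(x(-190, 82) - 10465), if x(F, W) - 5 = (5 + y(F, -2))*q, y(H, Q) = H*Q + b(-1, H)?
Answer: -1/13134 ≈ -7.6138e-5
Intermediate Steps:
b(X, B) = 3*X
y(H, Q) = -3 + H*Q (y(H, Q) = H*Q + 3*(-1) = H*Q - 3 = -3 + H*Q)
x(F, W) = -9 + 14*F (x(F, W) = 5 + (5 + (-3 + F*(-2)))*(-7) = 5 + (5 + (-3 - 2*F))*(-7) = 5 + (2 - 2*F)*(-7) = 5 + (-14 + 14*F) = -9 + 14*F)
1/(x(-190, 82) - 10465) = 1/((-9 + 14*(-190)) - 10465) = 1/((-9 - 2660) - 10465) = 1/(-2669 - 10465) = 1/(-13134) = -1/13134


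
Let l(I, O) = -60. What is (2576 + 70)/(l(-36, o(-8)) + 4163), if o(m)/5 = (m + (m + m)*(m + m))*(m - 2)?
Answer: 2646/4103 ≈ 0.64489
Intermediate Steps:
o(m) = 5*(-2 + m)*(m + 4*m²) (o(m) = 5*((m + (m + m)*(m + m))*(m - 2)) = 5*((m + (2*m)*(2*m))*(-2 + m)) = 5*((m + 4*m²)*(-2 + m)) = 5*((-2 + m)*(m + 4*m²)) = 5*(-2 + m)*(m + 4*m²))
(2576 + 70)/(l(-36, o(-8)) + 4163) = (2576 + 70)/(-60 + 4163) = 2646/4103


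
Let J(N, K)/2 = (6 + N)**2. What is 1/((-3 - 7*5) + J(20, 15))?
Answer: 1/1314 ≈ 0.00076103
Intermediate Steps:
J(N, K) = 2*(6 + N)**2
1/((-3 - 7*5) + J(20, 15)) = 1/((-3 - 7*5) + 2*(6 + 20)**2) = 1/((-3 - 35) + 2*26**2) = 1/(-38 + 2*676) = 1/(-38 + 1352) = 1/1314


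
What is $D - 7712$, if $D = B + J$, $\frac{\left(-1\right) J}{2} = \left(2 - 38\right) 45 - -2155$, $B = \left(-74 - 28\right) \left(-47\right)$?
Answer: $-3988$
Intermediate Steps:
$B = 4794$ ($B = \left(-102\right) \left(-47\right) = 4794$)
$J = -1070$ ($J = - 2 \left(\left(2 - 38\right) 45 - -2155\right) = - 2 \left(\left(-36\right) 45 + 2155\right) = - 2 \left(-1620 + 2155\right) = \left(-2\right) 535 = -1070$)
$D = 3724$ ($D = 4794 - 1070 = 3724$)
$D - 7712 = 3724 - 7712 = -3988$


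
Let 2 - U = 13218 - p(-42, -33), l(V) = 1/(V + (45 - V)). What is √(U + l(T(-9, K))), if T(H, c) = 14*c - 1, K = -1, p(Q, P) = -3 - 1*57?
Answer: I*√2987095/15 ≈ 115.22*I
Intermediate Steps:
p(Q, P) = -60 (p(Q, P) = -3 - 57 = -60)
T(H, c) = -1 + 14*c
l(V) = 1/45
U = -13276 (U = 2 - (13218 - 1*(-60)) = 2 - (13218 + 60) = 2 - 1*13278 = 2 - 13278 = -13276)
√(U + l(T(-9, K))) = √(-13276 + 1/45) = √(-597419/45) = I*√2987095/15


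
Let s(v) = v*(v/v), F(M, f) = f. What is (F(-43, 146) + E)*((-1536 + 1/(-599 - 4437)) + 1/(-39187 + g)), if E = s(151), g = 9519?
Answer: -4259922908769/9338003 ≈ -4.5619e+5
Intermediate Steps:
s(v) = v (s(v) = v*1 = v)
E = 151
(F(-43, 146) + E)*((-1536 + 1/(-599 - 4437)) + 1/(-39187 + g)) = (146 + 151)*((-1536 + 1/(-599 - 4437)) + 1/(-39187 + 9519)) = 297*((-1536 + 1/(-5036)) + 1/(-29668)) = 297*((-1536 - 1/5036) - 1/29668) = 297*(-7735297/5036 - 1/29668) = 297*(-14343174777/9338003) = -4259922908769/9338003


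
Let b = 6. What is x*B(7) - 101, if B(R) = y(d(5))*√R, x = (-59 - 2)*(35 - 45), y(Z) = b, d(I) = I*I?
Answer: -101 + 3660*√7 ≈ 9582.5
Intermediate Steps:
d(I) = I²
y(Z) = 6
x = 610 (x = -61*(-10) = 610)
B(R) = 6*√R
x*B(7) - 101 = 610*(6*√7) - 101 = 3660*√7 - 101 = -101 + 3660*√7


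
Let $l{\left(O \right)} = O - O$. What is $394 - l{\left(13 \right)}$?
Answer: $394$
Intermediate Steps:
$l{\left(O \right)} = 0$
$394 - l{\left(13 \right)} = 394 - 0 = 394 + 0 = 394$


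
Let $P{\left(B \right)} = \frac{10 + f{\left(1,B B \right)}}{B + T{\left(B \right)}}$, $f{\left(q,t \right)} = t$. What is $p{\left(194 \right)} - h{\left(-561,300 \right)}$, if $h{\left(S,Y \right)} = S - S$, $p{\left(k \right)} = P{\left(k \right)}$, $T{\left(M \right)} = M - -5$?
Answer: $\frac{37646}{393} \approx 95.791$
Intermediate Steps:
$T{\left(M \right)} = 5 + M$ ($T{\left(M \right)} = M + 5 = 5 + M$)
$P{\left(B \right)} = \frac{10 + B^{2}}{5 + 2 B}$ ($P{\left(B \right)} = \frac{10 + B B}{B + \left(5 + B\right)} = \frac{10 + B^{2}}{5 + 2 B}$)
$p{\left(k \right)} = \frac{10 + k^{2}}{5 + 2 k}$
$h{\left(S,Y \right)} = 0$
$p{\left(194 \right)} - h{\left(-561,300 \right)} = \frac{10 + 194^{2}}{5 + 2 \cdot 194} - 0 = \frac{10 + 37636}{5 + 388} + 0 = \frac{1}{393} \cdot 37646 + 0 = \frac{37646}{393} + 0 = \frac{37646}{393}$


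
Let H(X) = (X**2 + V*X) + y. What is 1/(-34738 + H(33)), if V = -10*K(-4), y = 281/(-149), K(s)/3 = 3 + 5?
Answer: -149/6194062 ≈ -2.4055e-5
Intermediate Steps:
K(s) = 24 (K(s) = 3*(3 + 5) = 3*8 = 24)
y = -281/149 (y = 281*(-1/149) = -281/149 ≈ -1.8859)
V = -240 (V = -10*24 = -240)
H(X) = -281/149 + X**2 - 240*X (H(X) = (X**2 - 240*X) - 281/149 = -281/149 + X**2 - 240*X)
1/(-34738 + H(33)) = 1/(-34738 + (-281/149 + 33**2 - 240*33)) = 1/(-34738 + (-281/149 + 1089 - 7920)) = 1/(-34738 - 1018100/149) = 1/(-6194062/149) = -149/6194062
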